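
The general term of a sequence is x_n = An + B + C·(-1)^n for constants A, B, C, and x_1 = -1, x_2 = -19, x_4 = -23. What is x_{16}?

-47

The three given values yield: A + B - C = -1; 2A + B + C = -19; 4A + B + C = -23.
Subtracting the first from the second: A + 2C = -18.
Subtracting the second from the third: 2A = -4.
Solving: C = -8, A = -2, then B = -7.
Therefore x_{16} = -32 + (-7) + (-8)·1 = -47.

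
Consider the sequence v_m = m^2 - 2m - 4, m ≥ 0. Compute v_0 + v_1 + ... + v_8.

Over m = 0..8: Σm = 36, Σm² = 204.
Total = (1)·204 + (-2)·36 + (-4)·9 = 96.

96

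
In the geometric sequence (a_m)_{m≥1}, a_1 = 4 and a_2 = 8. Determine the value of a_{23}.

Common ratio r = 2.
a_m = 4·2^(m-1).
a_{23} = 4·2^22 = 16777216.

16777216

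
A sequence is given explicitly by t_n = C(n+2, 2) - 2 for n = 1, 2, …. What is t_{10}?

64

C(12, 2) = 66, so t_{10} = 64.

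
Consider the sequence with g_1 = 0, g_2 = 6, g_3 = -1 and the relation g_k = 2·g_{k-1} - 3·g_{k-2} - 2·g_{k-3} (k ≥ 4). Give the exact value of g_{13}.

Compute successive terms:
g_4 = -20, g_5 = -49, g_6 = -36, g_7 = 115, g_8 = 436, g_9 = 599, g_{10} = -340, g_{11} = -3349, g_{12} = -6876, g_{13} = -3025.

-3025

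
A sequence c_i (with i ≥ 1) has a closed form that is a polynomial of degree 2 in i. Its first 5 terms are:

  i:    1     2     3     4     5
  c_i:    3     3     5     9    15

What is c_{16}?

1st diffs: 0, 2, 4, 6.
2nd diffs: 2, 2, 2 (constant).
Newton forward-difference form: c_i = 3 + 2·C(i-1,2).
At i = 16: i-1 = 15, so c_{16} = 3 + 210 = 213.

213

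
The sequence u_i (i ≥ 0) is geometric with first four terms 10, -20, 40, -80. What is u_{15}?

-327680

Common ratio r = -2.
u_i = 10·(-2)^(i-0).
u_{15} = 10·(-2)^15 = -327680.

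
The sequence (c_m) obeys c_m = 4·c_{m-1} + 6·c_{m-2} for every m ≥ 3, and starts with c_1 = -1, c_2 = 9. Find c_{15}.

11828751744

Compute successive terms:
c_3 = 30, c_4 = 174, c_5 = 876, …, c_{12} = 85983456, c_{13} = 443870400, c_{14} = 2291382336, c_{15} = 11828751744.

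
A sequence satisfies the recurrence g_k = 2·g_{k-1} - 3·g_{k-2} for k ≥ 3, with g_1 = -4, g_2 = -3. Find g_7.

Compute successive terms:
g_3 = 6;  g_4 = 21;  g_5 = 24;  g_6 = -15;  g_7 = -102.

-102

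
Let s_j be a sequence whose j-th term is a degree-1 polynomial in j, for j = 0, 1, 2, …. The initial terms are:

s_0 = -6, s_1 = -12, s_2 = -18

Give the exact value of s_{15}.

1st diffs: -6, -6 (constant).
So s_j = -6j - 6.
Evaluating at j = 15 gives s_{15} = -96.

-96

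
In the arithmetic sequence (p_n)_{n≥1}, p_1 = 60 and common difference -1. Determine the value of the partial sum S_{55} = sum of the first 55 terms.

1815

p_n = 60 + (n - 1)·(-1).
p_{55} = 6; S = 55·(60 + 6)/2 = 1815.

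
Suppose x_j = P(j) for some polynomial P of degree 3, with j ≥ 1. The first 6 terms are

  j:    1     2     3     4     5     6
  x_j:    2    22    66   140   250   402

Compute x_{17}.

6562

1st diffs: 20, 44, 74, 110, 152.
2nd diffs: 24, 30, 36, 42.
3rd diffs: 6, 6, 6 (constant).
Newton forward-difference form: x_j = 2 + 20·C(j-1,1) + 24·C(j-1,2) + 6·C(j-1,3).
At j = 17: j-1 = 16, so x_{17} = 2 + 320 + 2880 + 3360 = 6562.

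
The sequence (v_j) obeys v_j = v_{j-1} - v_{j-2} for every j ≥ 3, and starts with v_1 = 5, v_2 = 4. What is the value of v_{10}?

-5

v_3 = -1, v_4 = -5, v_5 = -4, v_6 = 1, v_7 = 5, v_8 = 4, v_9 = -1, v_{10} = -5.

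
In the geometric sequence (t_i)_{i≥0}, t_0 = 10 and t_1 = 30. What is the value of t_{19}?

Common ratio r = 3.
t_i = 10·3^(i-0).
t_{19} = 10·3^19 = 11622614670.

11622614670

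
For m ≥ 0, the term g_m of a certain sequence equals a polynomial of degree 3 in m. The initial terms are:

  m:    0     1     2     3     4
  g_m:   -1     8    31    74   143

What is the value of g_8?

799

1st diffs: 9, 23, 43, 69.
2nd diffs: 14, 20, 26.
3rd diffs: 6, 6 (constant).
Newton forward-difference form: g_m = -1 + 9·C(m,1) + 14·C(m,2) + 6·C(m,3).
At m = 8: m = 8, so g_8 = -1 + 72 + 392 + 336 = 799.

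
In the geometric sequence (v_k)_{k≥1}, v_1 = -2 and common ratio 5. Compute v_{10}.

-3906250

v_k = (-2)·5^(k-1).
v_{10} = (-2)·5^9 = -3906250.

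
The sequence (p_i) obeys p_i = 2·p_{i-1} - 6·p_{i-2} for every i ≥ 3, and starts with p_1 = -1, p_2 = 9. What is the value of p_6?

Applying the relation repeatedly:
p_3 = 24; p_4 = -6; p_5 = -156; p_6 = -276.

-276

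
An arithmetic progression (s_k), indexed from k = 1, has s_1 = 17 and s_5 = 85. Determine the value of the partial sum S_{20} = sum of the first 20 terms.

3570

Common difference d = (85 - 17) / (5 - 1) = 17.
s_k = 17 + (k - 1)·17.
s_{20} = 340; S = 20·(17 + 340)/2 = 3570.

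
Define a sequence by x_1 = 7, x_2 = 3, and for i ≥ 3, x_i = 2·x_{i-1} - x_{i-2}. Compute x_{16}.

-53

Step forward from the initial values:
x_3 = -1  x_4 = -5  x_5 = -9  …  x_{13} = -41  x_{14} = -45  x_{15} = -49  x_{16} = -53.
(Characteristic roots are 1 and 1.)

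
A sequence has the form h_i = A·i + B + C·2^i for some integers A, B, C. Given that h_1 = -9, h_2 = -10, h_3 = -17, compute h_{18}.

At i = 1, 2, 3: A + B + 2C = -9; 2A + B + 4C = -10; 3A + B + 8C = -17.
Subtracting the first from the second: A + 2C = -1.
Subtracting the second from the third: A + 4C = -7.
Solving: C = -3, A = 5, then B = -8.
So h_i = 5·i + (-8) + (-3)·2^i; at i=18 this is -786350.

-786350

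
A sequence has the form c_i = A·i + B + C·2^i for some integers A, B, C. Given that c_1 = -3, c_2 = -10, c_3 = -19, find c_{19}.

At i = 1, 2, 3: A + B + 2C = -3; 2A + B + 4C = -10; 3A + B + 8C = -19.
Subtracting the first from the second: A + 2C = -7.
Subtracting the second from the third: A + 4C = -9.
Solving: C = -1, A = -5, then B = 4.
Therefore c_{19} = -95 + 4 + (-1)·524288 = -524379.

-524379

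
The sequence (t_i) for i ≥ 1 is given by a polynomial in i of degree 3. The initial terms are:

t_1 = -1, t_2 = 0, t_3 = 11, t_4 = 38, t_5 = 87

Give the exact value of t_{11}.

1179

1st diffs: 1, 11, 27, 49.
2nd diffs: 10, 16, 22.
3rd diffs: 6, 6 (constant).
Newton forward-difference form: t_i = -1 + 1·C(i-1,1) + 10·C(i-1,2) + 6·C(i-1,3).
At i = 11: i-1 = 10, so t_{11} = -1 + 10 + 450 + 720 = 1179.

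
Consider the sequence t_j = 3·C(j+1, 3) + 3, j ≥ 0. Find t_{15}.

C(16, 3) = 560, so t_{15} = 1683.

1683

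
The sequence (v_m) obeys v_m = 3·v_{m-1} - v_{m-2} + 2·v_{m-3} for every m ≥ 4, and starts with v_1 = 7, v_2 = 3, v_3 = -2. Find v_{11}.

11827

Step forward from the initial values:
v_4 = 5;  v_5 = 23;  v_6 = 60;  v_7 = 167;  v_8 = 487;  v_9 = 1414;  v_{10} = 4089;  v_{11} = 11827.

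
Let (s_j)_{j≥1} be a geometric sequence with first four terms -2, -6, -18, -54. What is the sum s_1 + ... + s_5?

-242

Common ratio r = 3.
s_j = (-2)·3^(j-1).
S = (-2)·(3^5 - 1)/(3 - 1) = (-2)·(243 - 1)/(2) = -242.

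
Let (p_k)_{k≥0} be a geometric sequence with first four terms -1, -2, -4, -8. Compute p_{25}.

-33554432

Common ratio r = 2.
p_k = (-1)·2^(k-0).
p_{25} = (-1)·2^25 = -33554432.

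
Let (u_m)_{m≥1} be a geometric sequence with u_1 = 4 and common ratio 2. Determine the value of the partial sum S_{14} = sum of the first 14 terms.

65532

u_m = 4·2^(m-1).
S = 4·(2^14 - 1)/(2 - 1) = 4·(16384 - 1)/(1) = 65532.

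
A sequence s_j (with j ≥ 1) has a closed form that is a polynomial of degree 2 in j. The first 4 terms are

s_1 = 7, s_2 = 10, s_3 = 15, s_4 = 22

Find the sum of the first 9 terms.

339

1st diffs: 3, 5, 7.
2nd diffs: 2, 2 (constant).
So s_j = j^2 + 6.
Continuing: …, 31, 42, 55, 70, …, s_9 = 87.
Summing j = 1..9 (9 terms) gives 339.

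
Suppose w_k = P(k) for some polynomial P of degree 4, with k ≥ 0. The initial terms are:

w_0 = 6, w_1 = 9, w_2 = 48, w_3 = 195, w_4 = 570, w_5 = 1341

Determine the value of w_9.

13425

1st diffs: 3, 39, 147, 375, 771.
2nd diffs: 36, 108, 228, 396.
3rd diffs: 72, 120, 168.
4th diffs: 48, 48 (constant).
Newton forward-difference form: w_k = 6 + 3·C(k,1) + 36·C(k,2) + 72·C(k,3) + 48·C(k,4).
At k = 9: k = 9, so w_9 = 6 + 27 + 1296 + 6048 + 6048 = 13425.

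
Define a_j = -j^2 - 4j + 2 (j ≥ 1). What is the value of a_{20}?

-478

a_{20} = -1·20^2 - 4·20 + 2 = -478.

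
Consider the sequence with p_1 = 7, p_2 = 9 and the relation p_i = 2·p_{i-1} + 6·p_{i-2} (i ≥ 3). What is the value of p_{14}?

Step forward from the initial values:
p_3 = 60; p_4 = 174; p_5 = 708; …; p_{11} = 1609152; p_{12} = 5864160; p_{13} = 21383232; p_{14} = 77951424.

77951424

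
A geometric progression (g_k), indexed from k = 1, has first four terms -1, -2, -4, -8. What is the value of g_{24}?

-8388608

Common ratio r = 2.
g_k = (-1)·2^(k-1).
g_{24} = (-1)·2^23 = -8388608.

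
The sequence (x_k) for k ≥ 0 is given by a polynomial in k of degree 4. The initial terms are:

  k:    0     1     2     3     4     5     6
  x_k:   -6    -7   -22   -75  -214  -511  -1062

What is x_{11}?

1st diffs: -1, -15, -53, -139, -297, -551.
2nd diffs: -14, -38, -86, -158, -254.
3rd diffs: -24, -48, -72, -96.
4th diffs: -24, -24, -24 (constant).
Newton forward-difference form: x_k = -6 + (-1)·C(k,1) + (-14)·C(k,2) + (-24)·C(k,3) + (-24)·C(k,4).
At k = 11: k = 11, so x_{11} = -6 - 11 - 770 - 3960 - 7920 = -12667.

-12667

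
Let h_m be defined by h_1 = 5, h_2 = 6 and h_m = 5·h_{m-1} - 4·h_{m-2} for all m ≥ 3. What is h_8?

5466

Step forward from the initial values:
h_3 = 10;  h_4 = 26;  h_5 = 90;  h_6 = 346;  h_7 = 1370;  h_8 = 5466.
(Characteristic roots are 4 and 1.)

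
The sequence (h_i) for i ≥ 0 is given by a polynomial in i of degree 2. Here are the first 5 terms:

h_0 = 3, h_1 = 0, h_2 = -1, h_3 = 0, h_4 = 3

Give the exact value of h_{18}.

255

1st diffs: -3, -1, 1, 3.
2nd diffs: 2, 2, 2 (constant).
So h_i = i^2 - 4i + 3.
Evaluating at i = 18 gives h_{18} = 255.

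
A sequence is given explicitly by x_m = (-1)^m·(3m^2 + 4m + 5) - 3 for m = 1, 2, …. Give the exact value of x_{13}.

(-1)^13 = -1; 3m^2 + 4m + 5 at m=13 is 564; so x_{13} = -567.

-567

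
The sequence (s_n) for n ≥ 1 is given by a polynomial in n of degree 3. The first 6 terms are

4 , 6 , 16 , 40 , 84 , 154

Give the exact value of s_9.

580

1st diffs: 2, 10, 24, 44, 70.
2nd diffs: 8, 14, 20, 26.
3rd diffs: 6, 6, 6 (constant).
Newton forward-difference form: s_n = 4 + 2·C(n-1,1) + 8·C(n-1,2) + 6·C(n-1,3).
At n = 9: n-1 = 8, so s_9 = 4 + 16 + 224 + 336 = 580.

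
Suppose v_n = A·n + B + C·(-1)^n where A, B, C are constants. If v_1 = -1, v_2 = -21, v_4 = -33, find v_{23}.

-133

At n = 1, 2, 4: A + B - C = -1; 2A + B + C = -21; 4A + B + C = -33.
Subtracting the first from the second: A + 2C = -20.
Subtracting the second from the third: 2A = -12.
Solving: C = -7, A = -6, then B = -2.
Therefore v_{23} = -138 + (-2) + (-7)·(-1) = -133.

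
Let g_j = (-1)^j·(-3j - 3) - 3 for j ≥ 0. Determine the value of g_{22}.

(-1)^22 = 1; -3j - 3 at j=22 is -69; so g_{22} = -72.

-72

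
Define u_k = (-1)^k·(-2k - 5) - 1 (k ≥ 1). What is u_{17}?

(-1)^17 = -1; -2k - 5 at k=17 is -39; so u_{17} = 38.

38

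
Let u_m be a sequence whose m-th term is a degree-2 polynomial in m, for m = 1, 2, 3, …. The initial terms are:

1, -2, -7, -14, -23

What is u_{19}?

-359

1st diffs: -3, -5, -7, -9.
2nd diffs: -2, -2, -2 (constant).
Newton forward-difference form: u_m = 1 + (-3)·C(m-1,1) + (-2)·C(m-1,2).
At m = 19: m-1 = 18, so u_{19} = 1 - 54 - 306 = -359.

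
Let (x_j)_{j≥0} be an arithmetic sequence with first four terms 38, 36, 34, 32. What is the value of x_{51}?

Common difference d = -2.
x_j = 38 + (j - 0)·(-2).
x_{51} = 38 + 51·(-2) = -64.

-64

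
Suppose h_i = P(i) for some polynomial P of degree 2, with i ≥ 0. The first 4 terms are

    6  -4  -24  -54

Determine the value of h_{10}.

-544

1st diffs: -10, -20, -30.
2nd diffs: -10, -10 (constant).
So h_i = -5i^2 - 5i + 6.
Evaluating at i = 10 gives h_{10} = -544.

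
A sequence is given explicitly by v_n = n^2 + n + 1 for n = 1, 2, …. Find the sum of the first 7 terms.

175

Over n = 1..7: Σn = 28, Σn² = 140.
Total = (1)·140 + (1)·28 + (1)·7 = 175.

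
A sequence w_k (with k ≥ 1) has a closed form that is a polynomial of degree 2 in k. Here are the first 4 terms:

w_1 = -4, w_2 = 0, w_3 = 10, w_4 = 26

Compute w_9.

1st diffs: 4, 10, 16.
2nd diffs: 6, 6 (constant).
Newton forward-difference form: w_k = -4 + 4·C(k-1,1) + 6·C(k-1,2).
At k = 9: k-1 = 8, so w_9 = -4 + 32 + 168 = 196.

196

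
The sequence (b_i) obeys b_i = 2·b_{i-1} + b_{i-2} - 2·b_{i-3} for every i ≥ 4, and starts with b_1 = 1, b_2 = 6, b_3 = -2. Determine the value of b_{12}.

Compute successive terms:
b_4 = 0; b_5 = -14; b_6 = -24; b_7 = -62; b_8 = -120; b_9 = -254; b_{10} = -504; b_{11} = -1022; b_{12} = -2040.

-2040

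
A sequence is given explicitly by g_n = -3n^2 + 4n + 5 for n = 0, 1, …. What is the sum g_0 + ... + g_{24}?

Over n = 0..24: Σn = 300, Σn² = 4900.
Total = (-3)·4900 + (4)·300 + (5)·25 = -13375.

-13375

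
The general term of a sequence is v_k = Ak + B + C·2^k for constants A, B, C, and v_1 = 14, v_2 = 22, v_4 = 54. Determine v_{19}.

1048658

Write the equations: A + B + 2C = 14; 2A + B + 4C = 22; 4A + B + 16C = 54.
Subtracting the first from the second: A + 2C = 8.
Subtracting the second from the third: 2A + 12C = 32.
Solving: C = 2, A = 4, then B = 6.
So v_k = 4·k + 6 + 2·2^k; at k=19 this is 1048658.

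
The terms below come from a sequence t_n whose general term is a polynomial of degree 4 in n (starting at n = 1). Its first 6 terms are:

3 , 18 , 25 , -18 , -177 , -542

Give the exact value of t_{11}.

-10287

1st diffs: 15, 7, -43, -159, -365.
2nd diffs: -8, -50, -116, -206.
3rd diffs: -42, -66, -90.
4th diffs: -24, -24 (constant).
Newton forward-difference form: t_n = 3 + 15·C(n-1,1) + (-8)·C(n-1,2) + (-42)·C(n-1,3) + (-24)·C(n-1,4).
At n = 11: n-1 = 10, so t_{11} = 3 + 150 - 360 - 5040 - 5040 = -10287.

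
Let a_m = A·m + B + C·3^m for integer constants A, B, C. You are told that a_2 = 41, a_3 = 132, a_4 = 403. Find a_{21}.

At m = 2, 3, 4: 2A + B + 9C = 41; 3A + B + 27C = 132; 4A + B + 81C = 403.
Subtracting the first from the second: A + 18C = 91.
Subtracting the second from the third: A + 54C = 271.
Solving: C = 5, A = 1, then B = -6.
Therefore a_{21} = 21 + (-6) + 5·10460353203 = 52301766030.

52301766030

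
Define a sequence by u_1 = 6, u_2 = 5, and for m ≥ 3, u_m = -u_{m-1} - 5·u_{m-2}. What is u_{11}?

u_3 = -35;  u_4 = 10;  u_5 = 165;  u_6 = -215;  u_7 = -610;  u_8 = 1685;  u_9 = 1365;  u_{10} = -9790;  u_{11} = 2965.

2965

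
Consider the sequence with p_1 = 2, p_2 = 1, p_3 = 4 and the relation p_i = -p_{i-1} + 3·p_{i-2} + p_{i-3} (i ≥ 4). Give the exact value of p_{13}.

3200

p_4 = 1, p_5 = 12, p_6 = -5, p_7 = 42, p_8 = -45, p_9 = 166, p_{10} = -259, p_{11} = 712, p_{12} = -1323, p_{13} = 3200.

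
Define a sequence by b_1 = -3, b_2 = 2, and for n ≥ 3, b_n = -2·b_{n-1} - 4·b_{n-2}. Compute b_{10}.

Iterate the recurrence:
b_3 = 8;  b_4 = -24;  b_5 = 16;  b_6 = 64;  b_7 = -192;  b_8 = 128;  b_9 = 512;  b_{10} = -1536.

-1536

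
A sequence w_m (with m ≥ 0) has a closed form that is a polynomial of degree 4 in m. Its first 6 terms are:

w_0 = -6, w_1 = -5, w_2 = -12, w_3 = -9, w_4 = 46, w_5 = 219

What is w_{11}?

10455

1st diffs: 1, -7, 3, 55, 173.
2nd diffs: -8, 10, 52, 118.
3rd diffs: 18, 42, 66.
4th diffs: 24, 24 (constant).
Newton forward-difference form: w_m = -6 + 1·C(m,1) + (-8)·C(m,2) + 18·C(m,3) + 24·C(m,4).
At m = 11: m = 11, so w_{11} = -6 + 11 - 440 + 2970 + 7920 = 10455.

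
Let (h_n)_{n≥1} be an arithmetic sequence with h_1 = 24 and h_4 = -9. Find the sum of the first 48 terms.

-11256

Common difference d = (-9 - 24) / (4 - 1) = -11.
h_n = 24 + (n - 1)·(-11).
h_{48} = -493; S = 48·(24 + (-493))/2 = -11256.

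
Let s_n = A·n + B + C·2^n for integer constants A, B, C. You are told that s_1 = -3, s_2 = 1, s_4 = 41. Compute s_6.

225

At n = 1, 2, 4: A + B + 2C = -3; 2A + B + 4C = 1; 4A + B + 16C = 41.
Subtracting the first from the second: A + 2C = 4.
Subtracting the second from the third: 2A + 12C = 40.
Solving: C = 4, A = -4, then B = -7.
So s_n = -4·n + (-7) + 4·2^n; at n=6 this is 225.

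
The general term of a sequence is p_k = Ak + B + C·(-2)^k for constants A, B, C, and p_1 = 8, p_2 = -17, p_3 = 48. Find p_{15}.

Plug in k = 1, 2, 3: A + B - 2C = 8; 2A + B + 4C = -17; 3A + B - 8C = 48.
Subtracting the first from the second: A + 6C = -25.
Subtracting the second from the third: A - 12C = 65.
Solving: C = -5, A = 5, then B = -7.
Therefore p_{15} = 75 + (-7) + (-5)·(-32768) = 163908.

163908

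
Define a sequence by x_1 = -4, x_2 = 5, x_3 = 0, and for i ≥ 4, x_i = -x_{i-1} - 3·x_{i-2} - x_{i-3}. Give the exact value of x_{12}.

73

Compute successive terms:
x_4 = -11;  x_5 = 6;  x_6 = 27;  x_7 = -34;  x_8 = -53;  x_9 = 128;  x_{10} = 65;  x_{11} = -396;  x_{12} = 73.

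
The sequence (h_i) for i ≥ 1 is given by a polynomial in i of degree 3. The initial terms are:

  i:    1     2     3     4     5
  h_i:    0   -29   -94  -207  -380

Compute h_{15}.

1st diffs: -29, -65, -113, -173.
2nd diffs: -36, -48, -60.
3rd diffs: -12, -12 (constant).
Newton forward-difference form: h_i = (-29)·C(i-1,1) + (-36)·C(i-1,2) + (-12)·C(i-1,3).
At i = 15: i-1 = 14, so h_{15} = -406 - 3276 - 4368 = -8050.

-8050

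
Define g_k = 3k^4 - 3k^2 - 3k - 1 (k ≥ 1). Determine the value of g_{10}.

g_{10} = 3·10^4 - 3·10^2 - 3·10 - 1 = 29669.

29669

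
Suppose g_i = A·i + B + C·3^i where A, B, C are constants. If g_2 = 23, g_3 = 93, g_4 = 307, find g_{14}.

19131839

Plug in i = 2, 3, 4: 2A + B + 9C = 23; 3A + B + 27C = 93; 4A + B + 81C = 307.
Subtracting the first from the second: A + 18C = 70.
Subtracting the second from the third: A + 54C = 214.
Solving: C = 4, A = -2, then B = -9.
Therefore g_{14} = -28 + (-9) + 4·4782969 = 19131839.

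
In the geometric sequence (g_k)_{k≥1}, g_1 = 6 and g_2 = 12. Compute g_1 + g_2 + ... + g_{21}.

Common ratio r = 2.
g_k = 6·2^(k-1).
S = 6·(2^21 - 1)/(2 - 1) = 6·(2097152 - 1)/(1) = 12582906.

12582906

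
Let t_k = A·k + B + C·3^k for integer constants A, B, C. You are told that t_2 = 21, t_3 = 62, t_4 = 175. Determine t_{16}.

86093515

The three given values yield: 2A + B + 9C = 21; 3A + B + 27C = 62; 4A + B + 81C = 175.
Subtracting the first from the second: A + 18C = 41.
Subtracting the second from the third: A + 54C = 113.
Solving: C = 2, A = 5, then B = -7.
So t_k = 5·k + (-7) + 2·3^k; at k=16 this is 86093515.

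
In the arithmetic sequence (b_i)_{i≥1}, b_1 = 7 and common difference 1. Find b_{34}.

40

b_i = 7 + (i - 1)·1.
b_{34} = 7 + 33·1 = 40.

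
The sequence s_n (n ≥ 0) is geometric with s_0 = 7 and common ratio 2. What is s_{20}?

7340032

s_n = 7·2^(n-0).
s_{20} = 7·2^20 = 7340032.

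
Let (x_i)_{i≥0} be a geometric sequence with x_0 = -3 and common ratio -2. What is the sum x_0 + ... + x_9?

1023

x_i = (-3)·(-2)^(i-0).
S = (-3)·((-2)^10 - 1)/(-2 - 1) = (-3)·(1024 - 1)/(-3) = 1023.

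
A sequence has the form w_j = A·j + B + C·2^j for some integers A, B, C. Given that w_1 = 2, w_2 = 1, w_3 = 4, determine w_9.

982

At j = 1, 2, 3: A + B + 2C = 2; 2A + B + 4C = 1; 3A + B + 8C = 4.
Subtracting the first from the second: A + 2C = -1.
Subtracting the second from the third: A + 4C = 3.
Solving: C = 2, A = -5, then B = 3.
So w_j = -5·j + 3 + 2·2^j; at j=9 this is 982.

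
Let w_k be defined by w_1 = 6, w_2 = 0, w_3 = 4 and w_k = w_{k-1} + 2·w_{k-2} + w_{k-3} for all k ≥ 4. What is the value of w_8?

Step forward from the initial values:
w_4 = 10  w_5 = 18  w_6 = 42  w_7 = 88  w_8 = 190.

190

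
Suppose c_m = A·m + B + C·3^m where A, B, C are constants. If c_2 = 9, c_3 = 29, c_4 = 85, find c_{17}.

Write the equations: 2A + B + 9C = 9; 3A + B + 27C = 29; 4A + B + 81C = 85.
Subtracting the first from the second: A + 18C = 20.
Subtracting the second from the third: A + 54C = 56.
Solving: C = 1, A = 2, then B = -4.
So c_m = 2·m + (-4) + 1·3^m; at m=17 this is 129140193.

129140193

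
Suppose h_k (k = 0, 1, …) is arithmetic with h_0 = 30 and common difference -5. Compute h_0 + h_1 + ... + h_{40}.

h_k = 30 + (k - 0)·(-5).
h_{40} = -170; S = 41·(30 + (-170))/2 = -2870.

-2870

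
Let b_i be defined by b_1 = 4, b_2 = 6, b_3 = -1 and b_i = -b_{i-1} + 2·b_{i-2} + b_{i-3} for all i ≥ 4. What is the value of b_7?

Step forward from the initial values:
b_4 = 17;  b_5 = -13;  b_6 = 46;  b_7 = -55.

-55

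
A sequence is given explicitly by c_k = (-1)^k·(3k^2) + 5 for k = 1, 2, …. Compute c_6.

(-1)^6 = 1; 3k^2 at k=6 is 108; so c_6 = 113.

113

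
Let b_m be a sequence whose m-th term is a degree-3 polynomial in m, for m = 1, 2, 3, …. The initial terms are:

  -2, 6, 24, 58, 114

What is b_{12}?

1st diffs: 8, 18, 34, 56.
2nd diffs: 10, 16, 22.
3rd diffs: 6, 6 (constant).
So b_m = m^3 - m^2 + 4m - 6.
Evaluating at m = 12 gives b_{12} = 1626.

1626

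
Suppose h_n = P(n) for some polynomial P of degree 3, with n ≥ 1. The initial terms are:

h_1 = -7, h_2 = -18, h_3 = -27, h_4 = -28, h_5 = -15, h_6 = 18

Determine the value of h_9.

1st diffs: -11, -9, -1, 13, 33.
2nd diffs: 2, 8, 14, 20.
3rd diffs: 6, 6, 6 (constant).
Newton forward-difference form: h_n = -7 + (-11)·C(n-1,1) + 2·C(n-1,2) + 6·C(n-1,3).
At n = 9: n-1 = 8, so h_9 = -7 - 88 + 56 + 336 = 297.

297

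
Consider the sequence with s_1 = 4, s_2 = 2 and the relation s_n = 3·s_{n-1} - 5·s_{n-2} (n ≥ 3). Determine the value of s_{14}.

64802

Compute successive terms:
s_3 = -14;  s_4 = -52;  s_5 = -86;  …;  s_{11} = -12614;  s_{12} = -31102;  s_{13} = -30236;  s_{14} = 64802.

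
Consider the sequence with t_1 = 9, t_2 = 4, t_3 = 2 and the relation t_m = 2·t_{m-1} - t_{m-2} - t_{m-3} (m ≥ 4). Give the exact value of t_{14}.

t_4 = -9, t_5 = -24, t_6 = -41, …, t_{11} = 269, t_{12} = 384, t_{13} = 369, t_{14} = 85.

85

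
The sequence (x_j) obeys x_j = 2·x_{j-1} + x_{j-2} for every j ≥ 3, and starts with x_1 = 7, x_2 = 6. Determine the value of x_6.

258

x_3 = 19;  x_4 = 44;  x_5 = 107;  x_6 = 258.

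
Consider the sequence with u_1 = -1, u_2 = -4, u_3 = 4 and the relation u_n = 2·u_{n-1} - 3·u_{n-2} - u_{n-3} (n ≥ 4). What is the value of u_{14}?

Compute successive terms:
u_4 = 21, u_5 = 34, u_6 = 1, …, u_{11} = 1999, u_{12} = 2496, u_{13} = -1571, u_{14} = -12629.

-12629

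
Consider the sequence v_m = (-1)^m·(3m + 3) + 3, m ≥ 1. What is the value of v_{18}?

(-1)^18 = 1; 3m + 3 at m=18 is 57; so v_{18} = 60.

60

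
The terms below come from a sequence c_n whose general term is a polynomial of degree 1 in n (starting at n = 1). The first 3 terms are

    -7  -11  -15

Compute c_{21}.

1st diffs: -4, -4 (constant).
So c_n = -4n - 3.
Evaluating at n = 21 gives c_{21} = -87.

-87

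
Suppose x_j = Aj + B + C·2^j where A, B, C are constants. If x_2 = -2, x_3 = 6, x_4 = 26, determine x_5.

The three given values yield: 2A + B + 4C = -2; 3A + B + 8C = 6; 4A + B + 16C = 26.
Subtracting the first from the second: A + 4C = 8.
Subtracting the second from the third: A + 8C = 20.
Solving: C = 3, A = -4, then B = -6.
So x_j = -4·j + (-6) + 3·2^j; at j=5 this is 70.

70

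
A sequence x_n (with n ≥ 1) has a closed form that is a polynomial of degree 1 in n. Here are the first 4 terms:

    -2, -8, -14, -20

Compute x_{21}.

-122

1st diffs: -6, -6, -6 (constant).
So x_n = -6n + 4.
Evaluating at n = 21 gives x_{21} = -122.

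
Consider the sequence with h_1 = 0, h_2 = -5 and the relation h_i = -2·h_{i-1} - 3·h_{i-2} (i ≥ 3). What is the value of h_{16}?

-13145

Iterate the recurrence:
h_3 = 10  h_4 = -5  h_5 = -20  …  h_{13} = -2300  h_{14} = 655  h_{15} = 5590  h_{16} = -13145.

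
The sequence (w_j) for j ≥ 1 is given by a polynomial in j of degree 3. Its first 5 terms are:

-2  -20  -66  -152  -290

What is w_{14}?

1st diffs: -18, -46, -86, -138.
2nd diffs: -28, -40, -52.
3rd diffs: -12, -12 (constant).
Newton forward-difference form: w_j = -2 + (-18)·C(j-1,1) + (-28)·C(j-1,2) + (-12)·C(j-1,3).
At j = 14: j-1 = 13, so w_{14} = -2 - 234 - 2184 - 3432 = -5852.

-5852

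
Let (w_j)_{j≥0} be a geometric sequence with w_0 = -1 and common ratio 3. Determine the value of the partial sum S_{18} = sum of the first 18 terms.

-193710244

w_j = (-1)·3^(j-0).
S = (-1)·(3^18 - 1)/(3 - 1) = (-1)·(387420489 - 1)/(2) = -193710244.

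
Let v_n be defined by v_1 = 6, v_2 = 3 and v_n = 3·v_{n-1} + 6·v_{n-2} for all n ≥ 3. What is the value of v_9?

Iterate the recurrence:
v_3 = 45;  v_4 = 153;  v_5 = 729;  v_6 = 3105;  v_7 = 13689;  v_8 = 59697;  v_9 = 261225.

261225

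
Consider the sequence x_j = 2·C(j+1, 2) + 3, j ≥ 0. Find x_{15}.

C(16, 2) = 120, so x_{15} = 243.

243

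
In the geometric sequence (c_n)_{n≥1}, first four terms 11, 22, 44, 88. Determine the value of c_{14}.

90112

Common ratio r = 2.
c_n = 11·2^(n-1).
c_{14} = 11·2^13 = 90112.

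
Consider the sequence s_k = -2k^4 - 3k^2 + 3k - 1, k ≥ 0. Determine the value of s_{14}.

s_{14} = -2·14^4 - 3·14^2 + 3·14 - 1 = -77379.

-77379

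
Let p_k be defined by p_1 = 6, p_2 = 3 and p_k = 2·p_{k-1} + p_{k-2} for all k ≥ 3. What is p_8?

927

Compute successive terms:
p_3 = 12, p_4 = 27, p_5 = 66, p_6 = 159, p_7 = 384, p_8 = 927.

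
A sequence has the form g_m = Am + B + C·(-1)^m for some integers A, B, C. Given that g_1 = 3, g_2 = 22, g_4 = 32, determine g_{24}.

Write the equations: A + B - C = 3; 2A + B + C = 22; 4A + B + C = 32.
Subtracting the first from the second: A + 2C = 19.
Subtracting the second from the third: 2A = 10.
Solving: C = 7, A = 5, then B = 5.
Hence g_{24} = 5·24 + 5 + 7·1 = 132.

132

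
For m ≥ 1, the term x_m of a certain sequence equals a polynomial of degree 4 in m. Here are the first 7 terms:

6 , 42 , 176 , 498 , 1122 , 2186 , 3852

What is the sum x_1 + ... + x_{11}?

59004

1st diffs: 36, 134, 322, 624, 1064, 1666.
2nd diffs: 98, 188, 302, 440, 602.
3rd diffs: 90, 114, 138, 162.
4th diffs: 24, 24, 24 (constant).
Newton forward-difference form: x_m = 6 + 36·C(m-1,1) + 98·C(m-1,2) + 90·C(m-1,3) + 24·C(m-1,4).
Continuing: 6306, 9758, 14442, 20616.
Summing m = 1..11 (11 terms) gives 59004.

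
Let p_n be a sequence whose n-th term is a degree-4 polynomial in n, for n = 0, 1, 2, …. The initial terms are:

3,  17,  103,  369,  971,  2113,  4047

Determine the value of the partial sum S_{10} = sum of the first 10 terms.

1st diffs: 14, 86, 266, 602, 1142, 1934.
2nd diffs: 72, 180, 336, 540, 792.
3rd diffs: 108, 156, 204, 252.
4th diffs: 48, 48, 48 (constant).
Newton forward-difference form: p_n = 3 + 14·C(n,1) + 72·C(n,2) + 108·C(n,3) + 48·C(n,4).
Continuing: 7073, 11539, 17841.
Summing n = 0..9 (10 terms) gives 44076.

44076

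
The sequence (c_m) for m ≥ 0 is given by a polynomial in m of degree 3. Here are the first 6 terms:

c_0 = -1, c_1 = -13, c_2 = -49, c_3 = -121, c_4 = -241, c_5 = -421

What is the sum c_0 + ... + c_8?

1st diffs: -12, -36, -72, -120, -180.
2nd diffs: -24, -36, -48, -60.
3rd diffs: -12, -12, -12 (constant).
Newton forward-difference form: c_m = -1 + (-12)·C(m,1) + (-24)·C(m,2) + (-12)·C(m,3).
Continuing: -673, -1009, -1441.
Summing m = 0..8 (9 terms) gives -3969.

-3969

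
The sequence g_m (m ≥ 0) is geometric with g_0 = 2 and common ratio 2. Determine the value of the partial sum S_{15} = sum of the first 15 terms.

65534

g_m = 2·2^(m-0).
S = 2·(2^15 - 1)/(2 - 1) = 2·(32768 - 1)/(1) = 65534.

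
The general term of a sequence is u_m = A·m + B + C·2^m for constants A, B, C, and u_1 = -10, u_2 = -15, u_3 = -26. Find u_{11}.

-6138

The three given values yield: A + B + 2C = -10; 2A + B + 4C = -15; 3A + B + 8C = -26.
Subtracting the first from the second: A + 2C = -5.
Subtracting the second from the third: A + 4C = -11.
Solving: C = -3, A = 1, then B = -5.
Therefore u_{11} = 11 + (-5) + (-3)·2048 = -6138.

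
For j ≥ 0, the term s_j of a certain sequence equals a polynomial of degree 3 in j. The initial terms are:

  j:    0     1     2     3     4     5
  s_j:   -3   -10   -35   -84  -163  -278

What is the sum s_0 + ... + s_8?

1st diffs: -7, -25, -49, -79, -115.
2nd diffs: -18, -24, -30, -36.
3rd diffs: -6, -6, -6 (constant).
So s_j = -j^3 - 6j^2 - 3.
Continuing: -435, -640, -899.
Summing j = 0..8 (9 terms) gives -2547.

-2547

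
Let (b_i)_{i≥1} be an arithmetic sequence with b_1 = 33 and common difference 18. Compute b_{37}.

681

b_i = 33 + (i - 1)·18.
b_{37} = 33 + 36·18 = 681.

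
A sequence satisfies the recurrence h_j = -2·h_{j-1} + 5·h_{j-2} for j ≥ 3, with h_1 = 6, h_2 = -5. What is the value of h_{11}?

Step forward from the initial values:
h_3 = 40, h_4 = -105, h_5 = 410, h_6 = -1345, h_7 = 4740, h_8 = -16205, h_9 = 56110, h_{10} = -193245, h_{11} = 667040.

667040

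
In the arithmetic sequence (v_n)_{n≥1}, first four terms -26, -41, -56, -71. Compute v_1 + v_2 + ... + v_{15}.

-1965

Common difference d = -15.
v_n = -26 + (n - 1)·(-15).
v_{15} = -236; S = 15·(-26 + (-236))/2 = -1965.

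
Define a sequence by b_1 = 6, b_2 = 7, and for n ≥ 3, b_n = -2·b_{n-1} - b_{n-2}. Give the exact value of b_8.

Compute successive terms:
b_3 = -20;  b_4 = 33;  b_5 = -46;  b_6 = 59;  b_7 = -72;  b_8 = 85.
(Characteristic roots are -1 and -1.)

85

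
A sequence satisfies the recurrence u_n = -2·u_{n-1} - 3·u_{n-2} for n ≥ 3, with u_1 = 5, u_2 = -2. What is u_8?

Step forward from the initial values:
u_3 = -11, u_4 = 28, u_5 = -23, u_6 = -38, u_7 = 145, u_8 = -176.

-176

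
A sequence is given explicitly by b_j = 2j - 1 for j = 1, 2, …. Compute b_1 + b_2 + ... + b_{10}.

Over j = 1..10: Σj = 55.
Total = (2)·55 + (-1)·10 = 100.

100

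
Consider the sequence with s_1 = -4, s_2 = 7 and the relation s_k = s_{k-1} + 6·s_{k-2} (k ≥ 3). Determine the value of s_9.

-2285

Iterate the recurrence:
s_3 = -17; s_4 = 25; s_5 = -77; s_6 = 73; s_7 = -389; s_8 = 49; s_9 = -2285.
(Characteristic roots are 3 and -2.)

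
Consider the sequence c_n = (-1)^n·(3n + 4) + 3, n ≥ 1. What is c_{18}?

(-1)^18 = 1; 3n + 4 at n=18 is 58; so c_{18} = 61.

61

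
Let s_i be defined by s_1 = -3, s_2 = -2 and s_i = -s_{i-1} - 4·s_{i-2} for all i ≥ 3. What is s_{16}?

Step forward from the initial values:
s_3 = 14, s_4 = -6, s_5 = -50, …, s_{13} = 11406, s_{14} = 11146, s_{15} = -56770, s_{16} = 12186.

12186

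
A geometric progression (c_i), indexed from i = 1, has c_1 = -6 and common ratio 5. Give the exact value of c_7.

-93750

c_i = (-6)·5^(i-1).
c_7 = (-6)·5^6 = -93750.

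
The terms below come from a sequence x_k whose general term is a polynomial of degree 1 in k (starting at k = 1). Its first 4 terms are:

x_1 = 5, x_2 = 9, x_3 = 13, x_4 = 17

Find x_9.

1st diffs: 4, 4, 4 (constant).
So x_k = 4k + 1.
Evaluating at k = 9 gives x_9 = 37.

37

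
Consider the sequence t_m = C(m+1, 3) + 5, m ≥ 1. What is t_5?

25

C(6, 3) = 20, so t_5 = 25.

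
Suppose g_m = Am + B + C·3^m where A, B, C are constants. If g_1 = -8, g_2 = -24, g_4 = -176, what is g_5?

-504

At m = 1, 2, 4: A + B + 3C = -8; 2A + B + 9C = -24; 4A + B + 81C = -176.
Subtracting the first from the second: A + 6C = -16.
Subtracting the second from the third: 2A + 72C = -152.
Solving: C = -2, A = -4, then B = 2.
Hence g_5 = -4·5 + 2 + (-2)·243 = -504.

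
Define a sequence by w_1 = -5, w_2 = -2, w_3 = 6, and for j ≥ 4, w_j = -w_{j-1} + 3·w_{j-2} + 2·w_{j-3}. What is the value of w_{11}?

2580

Iterate the recurrence:
w_4 = -22  w_5 = 36  w_6 = -90  w_7 = 154  w_8 = -352  w_9 = 634  w_{10} = -1382  w_{11} = 2580.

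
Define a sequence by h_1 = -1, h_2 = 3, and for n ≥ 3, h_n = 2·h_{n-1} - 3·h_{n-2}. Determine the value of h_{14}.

-1773

h_3 = 9, h_4 = 9, h_5 = -9, …, h_{11} = 153, h_{12} = -855, h_{13} = -2169, h_{14} = -1773.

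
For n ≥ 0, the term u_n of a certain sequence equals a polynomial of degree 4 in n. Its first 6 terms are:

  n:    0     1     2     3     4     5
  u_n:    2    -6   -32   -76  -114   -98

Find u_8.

1114

1st diffs: -8, -26, -44, -38, 16.
2nd diffs: -18, -18, 6, 54.
3rd diffs: 0, 24, 48.
4th diffs: 24, 24 (constant).
Newton forward-difference form: u_n = 2 + (-8)·C(n,1) + (-18)·C(n,2) + 24·C(n,4).
At n = 8: n = 8, so u_8 = 2 - 64 - 504 + 1680 = 1114.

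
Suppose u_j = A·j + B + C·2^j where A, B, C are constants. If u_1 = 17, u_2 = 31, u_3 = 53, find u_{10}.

The three given values yield: A + B + 2C = 17; 2A + B + 4C = 31; 3A + B + 8C = 53.
Subtracting the first from the second: A + 2C = 14.
Subtracting the second from the third: A + 4C = 22.
Solving: C = 4, A = 6, then B = 3.
Therefore u_{10} = 60 + 3 + 4·1024 = 4159.

4159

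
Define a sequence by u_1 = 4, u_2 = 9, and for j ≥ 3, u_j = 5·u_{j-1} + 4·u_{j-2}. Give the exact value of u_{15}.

Iterate the recurrence:
u_3 = 61;  u_4 = 341;  u_5 = 1949;  …;  u_{12} = 381638741;  u_{13} = 2175936989;  u_{14} = 12406239909;  u_{15} = 70734947501.

70734947501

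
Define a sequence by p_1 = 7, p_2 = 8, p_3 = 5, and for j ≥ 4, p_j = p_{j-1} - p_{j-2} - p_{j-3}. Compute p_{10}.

Applying the relation repeatedly:
p_4 = -10;  p_5 = -23;  p_6 = -18;  p_7 = 15;  p_8 = 56;  p_9 = 59;  p_{10} = -12.

-12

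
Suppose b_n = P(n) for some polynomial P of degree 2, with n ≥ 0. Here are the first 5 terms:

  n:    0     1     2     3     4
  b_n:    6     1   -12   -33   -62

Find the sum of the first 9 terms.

1st diffs: -5, -13, -21, -29.
2nd diffs: -8, -8, -8 (constant).
Newton forward-difference form: b_n = 6 + (-5)·C(n,1) + (-8)·C(n,2).
Continuing: -99, -144, -197, -258.
Summing n = 0..8 (9 terms) gives -798.

-798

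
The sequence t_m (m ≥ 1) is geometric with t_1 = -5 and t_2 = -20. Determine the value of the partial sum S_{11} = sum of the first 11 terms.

Common ratio r = 4.
t_m = (-5)·4^(m-1).
S = (-5)·(4^11 - 1)/(4 - 1) = (-5)·(4194304 - 1)/(3) = -6990505.

-6990505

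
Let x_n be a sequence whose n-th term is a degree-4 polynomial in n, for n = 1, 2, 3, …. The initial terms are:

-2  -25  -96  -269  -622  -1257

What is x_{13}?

1st diffs: -23, -71, -173, -353, -635.
2nd diffs: -48, -102, -180, -282.
3rd diffs: -54, -78, -102.
4th diffs: -24, -24 (constant).
Newton forward-difference form: x_n = -2 + (-23)·C(n-1,1) + (-48)·C(n-1,2) + (-54)·C(n-1,3) + (-24)·C(n-1,4).
At n = 13: n-1 = 12, so x_{13} = -2 - 276 - 3168 - 11880 - 11880 = -27206.

-27206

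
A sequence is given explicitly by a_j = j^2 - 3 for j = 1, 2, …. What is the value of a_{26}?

673

a_{26} = 1·26^2 - 3 = 673.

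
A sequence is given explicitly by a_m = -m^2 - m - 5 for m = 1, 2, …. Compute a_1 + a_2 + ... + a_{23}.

-4715

Over m = 1..23: Σm = 276, Σm² = 4324.
Total = (-1)·4324 + (-1)·276 + (-5)·23 = -4715.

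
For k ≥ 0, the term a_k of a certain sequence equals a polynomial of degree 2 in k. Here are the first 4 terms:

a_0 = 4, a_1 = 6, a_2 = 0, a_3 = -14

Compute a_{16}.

1st diffs: 2, -6, -14.
2nd diffs: -8, -8 (constant).
So a_k = -4k^2 + 6k + 4.
Evaluating at k = 16 gives a_{16} = -924.

-924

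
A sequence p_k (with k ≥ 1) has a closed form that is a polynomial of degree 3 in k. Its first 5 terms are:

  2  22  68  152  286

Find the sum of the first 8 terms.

2872

1st diffs: 20, 46, 84, 134.
2nd diffs: 26, 38, 50.
3rd diffs: 12, 12 (constant).
Newton forward-difference form: p_k = 2 + 20·C(k-1,1) + 26·C(k-1,2) + 12·C(k-1,3).
Continuing: 482, 752, 1108.
Summing k = 1..8 (8 terms) gives 2872.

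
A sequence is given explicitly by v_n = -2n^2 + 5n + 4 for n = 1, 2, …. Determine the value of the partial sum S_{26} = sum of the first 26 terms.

-10543

Over n = 1..26: Σn = 351, Σn² = 6201.
Total = (-2)·6201 + (5)·351 + (4)·26 = -10543.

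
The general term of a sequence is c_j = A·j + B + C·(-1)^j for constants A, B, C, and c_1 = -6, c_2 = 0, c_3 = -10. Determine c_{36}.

Write the equations: A + B - C = -6; 2A + B + C = 0; 3A + B - C = -10.
Subtracting the first from the second: A + 2C = 6.
Subtracting the second from the third: A - 2C = -10.
Solving: C = 4, A = -2, then B = 0.
Hence c_{36} = -2·36 + 0 + 4·1 = -68.

-68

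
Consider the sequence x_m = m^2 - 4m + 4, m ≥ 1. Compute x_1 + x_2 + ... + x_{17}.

1241

Over m = 1..17: Σm = 153, Σm² = 1785.
Total = (1)·1785 + (-4)·153 + (4)·17 = 1241.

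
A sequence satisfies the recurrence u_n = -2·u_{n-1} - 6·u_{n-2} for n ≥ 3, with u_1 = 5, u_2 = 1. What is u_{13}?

Iterate the recurrence:
u_3 = -32; u_4 = 58; u_5 = 76; …; u_{10} = 2704; u_{11} = 37120; u_{12} = -90464; u_{13} = -41792.

-41792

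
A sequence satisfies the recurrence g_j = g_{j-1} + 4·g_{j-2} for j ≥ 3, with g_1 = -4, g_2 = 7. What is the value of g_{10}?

1099

Step forward from the initial values:
g_3 = -9, g_4 = 19, g_5 = -17, g_6 = 59, g_7 = -9, g_8 = 227, g_9 = 191, g_{10} = 1099.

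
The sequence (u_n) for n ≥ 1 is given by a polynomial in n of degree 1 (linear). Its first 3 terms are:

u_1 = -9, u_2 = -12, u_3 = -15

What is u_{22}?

1st diffs: -3, -3 (constant).
So u_n = -3n - 6.
Evaluating at n = 22 gives u_{22} = -72.

-72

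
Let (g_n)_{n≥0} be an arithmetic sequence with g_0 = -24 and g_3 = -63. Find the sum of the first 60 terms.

-24450

Common difference d = (-63 - (-24)) / (3 - 0) = -13.
g_n = -24 + (n - 0)·(-13).
g_{59} = -791; S = 60·(-24 + (-791))/2 = -24450.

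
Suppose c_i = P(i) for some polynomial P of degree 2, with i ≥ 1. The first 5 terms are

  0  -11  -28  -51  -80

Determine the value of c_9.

-256

1st diffs: -11, -17, -23, -29.
2nd diffs: -6, -6, -6 (constant).
So c_i = -3i^2 - 2i + 5.
Evaluating at i = 9 gives c_9 = -256.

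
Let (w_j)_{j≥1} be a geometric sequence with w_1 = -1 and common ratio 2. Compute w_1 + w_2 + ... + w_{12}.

-4095

w_j = (-1)·2^(j-1).
S = (-1)·(2^12 - 1)/(2 - 1) = (-1)·(4096 - 1)/(1) = -4095.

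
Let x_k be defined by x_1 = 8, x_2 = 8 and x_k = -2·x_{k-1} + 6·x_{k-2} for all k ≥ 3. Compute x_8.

-8128

Step forward from the initial values:
x_3 = 32;  x_4 = -16;  x_5 = 224;  x_6 = -544;  x_7 = 2432;  x_8 = -8128.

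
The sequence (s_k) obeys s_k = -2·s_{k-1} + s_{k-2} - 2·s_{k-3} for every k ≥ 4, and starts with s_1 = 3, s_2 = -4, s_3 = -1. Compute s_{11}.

s_4 = -8  s_5 = 23  s_6 = -52  s_7 = 143  s_8 = -384  s_9 = 1015  s_{10} = -2700  s_{11} = 7183.

7183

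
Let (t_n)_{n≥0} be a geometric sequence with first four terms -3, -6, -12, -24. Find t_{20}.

-3145728

Common ratio r = 2.
t_n = (-3)·2^(n-0).
t_{20} = (-3)·2^20 = -3145728.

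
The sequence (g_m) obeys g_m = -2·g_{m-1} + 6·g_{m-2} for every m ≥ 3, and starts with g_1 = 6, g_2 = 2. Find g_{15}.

109064192

Compute successive terms:
g_3 = 32  g_4 = -52  g_5 = 296  …  g_{12} = -2249536  g_{13} = 8206976  g_{14} = -29911168  g_{15} = 109064192.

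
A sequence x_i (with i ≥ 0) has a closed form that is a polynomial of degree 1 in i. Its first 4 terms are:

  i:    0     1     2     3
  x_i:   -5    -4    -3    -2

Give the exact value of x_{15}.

1st diffs: 1, 1, 1 (constant).
So x_i = i - 5.
Evaluating at i = 15 gives x_{15} = 10.

10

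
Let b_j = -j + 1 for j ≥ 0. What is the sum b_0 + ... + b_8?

Over j = 0..8: Σj = 36.
Total = (-1)·36 + (1)·9 = -27.

-27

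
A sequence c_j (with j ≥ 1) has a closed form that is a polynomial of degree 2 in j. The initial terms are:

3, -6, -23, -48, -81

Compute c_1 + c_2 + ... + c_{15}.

1st diffs: -9, -17, -25, -33.
2nd diffs: -8, -8, -8 (constant).
So c_j = -4j^2 + 3j + 4.
Continuing: …, -122, -171, -228, -293, …, c_{15} = -851.
Summing j = 1..15 (15 terms) gives -4540.

-4540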